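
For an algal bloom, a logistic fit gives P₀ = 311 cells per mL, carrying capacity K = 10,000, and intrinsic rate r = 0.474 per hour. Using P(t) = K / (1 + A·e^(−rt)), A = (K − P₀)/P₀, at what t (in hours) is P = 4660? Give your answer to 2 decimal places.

t ≈ 6.97 hours

A = (10000 − 311)/311 = 31.15434
4660 = 10000/(1 + 31.15434·e^(−0.474t)) → 1 + 31.15434·e^(−0.474t) = 2.14592
e^(−0.474t) = 0.036782 → t = ln(27.18712)/0.474 = 3.30274/0.474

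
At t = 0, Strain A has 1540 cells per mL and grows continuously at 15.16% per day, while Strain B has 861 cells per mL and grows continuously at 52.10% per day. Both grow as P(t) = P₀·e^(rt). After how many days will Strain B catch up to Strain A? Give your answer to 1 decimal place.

t ≈ 1.6 days

1540·e^(0.1516t) = 861·e^(0.521t)
1540/861 = e^((0.521 − 0.1516)t) → ln(1.78862) = 0.3694·t
t = 0.58144 / 0.3694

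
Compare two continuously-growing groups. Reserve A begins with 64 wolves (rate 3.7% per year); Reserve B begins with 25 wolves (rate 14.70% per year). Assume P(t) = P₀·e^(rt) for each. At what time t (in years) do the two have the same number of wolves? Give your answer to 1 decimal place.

t ≈ 8.5 years

64·e^(0.037t) = 25·e^(0.147t)
64/25 = e^((0.147 − 0.037)t) → ln(2.56) = 0.11·t
t = 0.94001 / 0.11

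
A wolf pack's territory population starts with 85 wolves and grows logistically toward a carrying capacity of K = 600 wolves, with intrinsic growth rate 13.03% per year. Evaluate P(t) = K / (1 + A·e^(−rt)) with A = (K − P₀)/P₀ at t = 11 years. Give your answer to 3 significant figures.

A = (600 − 85)/85 = 6.05882
P(11) = 600 / (1 + 6.05882·e^(−0.1303·11)) = 600 / (1 + 6.05882·0.238521)
= 600 / 2.44515 ≈ 245.38

≈ 245 wolves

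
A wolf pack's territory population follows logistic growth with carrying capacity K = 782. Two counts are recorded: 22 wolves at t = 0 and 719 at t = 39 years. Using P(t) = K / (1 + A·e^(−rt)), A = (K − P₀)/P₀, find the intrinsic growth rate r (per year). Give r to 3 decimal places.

r ≈ 0.153 per year

A = (782 − 22)/22 = 34.54545
719 = 782/(1 + 34.54545·e^(−r·39)) → e^(−39r) = (1.08762 − 1)/34.54545 = 0.002536
r = −ln(0.002536)/39 = 5.977/39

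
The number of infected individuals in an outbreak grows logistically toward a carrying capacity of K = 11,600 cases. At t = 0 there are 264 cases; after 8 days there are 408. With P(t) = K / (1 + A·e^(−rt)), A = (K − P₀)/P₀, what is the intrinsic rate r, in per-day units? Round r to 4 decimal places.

r ≈ 0.0560 per day

A = (11600 − 264)/264 = 42.93939
408 = 11600/(1 + 42.93939·e^(−r·8)) → e^(−8r) = (28.43137 − 1)/42.93939 = 0.638839
r = −ln(0.638839)/8 = 0.4481/8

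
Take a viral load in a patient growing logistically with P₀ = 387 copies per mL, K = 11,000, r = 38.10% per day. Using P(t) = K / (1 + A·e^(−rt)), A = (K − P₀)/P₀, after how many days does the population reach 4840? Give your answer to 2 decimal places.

A = (11000 − 387)/387 = 27.42377
4840 = 11000/(1 + 27.42377·e^(−0.381t)) → 1 + 27.42377·e^(−0.381t) = 2.27273
e^(−0.381t) = 0.04641 → t = ln(21.54725)/0.381 = 3.07025/0.381

t ≈ 8.06 days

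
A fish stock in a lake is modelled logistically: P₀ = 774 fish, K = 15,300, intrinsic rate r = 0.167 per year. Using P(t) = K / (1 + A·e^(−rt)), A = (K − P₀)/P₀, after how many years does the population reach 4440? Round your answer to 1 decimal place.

A = (15300 − 774)/774 = 18.76744
4440 = 15300/(1 + 18.76744·e^(−0.167t)) → 1 + 18.76744·e^(−0.167t) = 3.44595
e^(−0.167t) = 0.130329 → t = ln(7.67288)/0.167 = 2.03769/0.167

t ≈ 12.2 years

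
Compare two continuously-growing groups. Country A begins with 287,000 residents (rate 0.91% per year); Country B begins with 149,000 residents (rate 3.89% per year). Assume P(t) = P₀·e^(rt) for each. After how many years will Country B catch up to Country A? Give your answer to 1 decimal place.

287000·e^(0.0091t) = 149000·e^(0.0389t)
287000/149000 = e^((0.0389 − 0.0091)t) → ln(1.92617) = 0.0298·t
t = 0.65554 / 0.0298

t ≈ 22.0 years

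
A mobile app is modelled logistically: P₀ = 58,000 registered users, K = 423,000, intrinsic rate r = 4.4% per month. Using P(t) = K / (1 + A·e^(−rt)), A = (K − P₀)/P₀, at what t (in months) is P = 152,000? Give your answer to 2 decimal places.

A = (423000 − 58000)/58000 = 6.2931
152000 = 423000/(1 + 6.2931·e^(−0.044t)) → 1 + 6.2931·e^(−0.044t) = 2.78289
e^(−0.044t) = 0.283309 → t = ln(3.52971)/0.044 = 1.26122/0.044

t ≈ 28.66 months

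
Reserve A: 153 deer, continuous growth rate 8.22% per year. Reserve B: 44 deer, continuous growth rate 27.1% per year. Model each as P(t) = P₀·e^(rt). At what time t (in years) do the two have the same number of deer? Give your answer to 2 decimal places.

153·e^(0.0822t) = 44·e^(0.271t)
153/44 = e^((0.271 − 0.0822)t) → ln(3.47727) = 0.1888·t
t = 1.24625 / 0.1888

t ≈ 6.60 years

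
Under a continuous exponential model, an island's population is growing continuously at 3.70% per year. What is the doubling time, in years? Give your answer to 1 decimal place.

doubling time ≈ 18.7 years

doubling time = ln(2) / |r| = 0.69315 / 0.037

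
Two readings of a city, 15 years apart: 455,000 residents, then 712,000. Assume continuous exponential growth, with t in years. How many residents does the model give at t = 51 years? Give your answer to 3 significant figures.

≈ 2,090,000 residents

r = ln(712000/455000) / 15 ≈ 0.029852 per year
P(51) = 455000 · e^(0.029852·51) = 455000 · 4.58346 ≈ 2085473.26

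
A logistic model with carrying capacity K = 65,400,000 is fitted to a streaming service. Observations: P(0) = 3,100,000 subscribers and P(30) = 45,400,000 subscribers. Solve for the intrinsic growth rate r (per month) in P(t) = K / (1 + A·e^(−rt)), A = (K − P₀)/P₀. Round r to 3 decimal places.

A = (65400000 − 3100000)/3100000 = 20.09677
45400000 = 65400000/(1 + 20.09677·e^(−r·30)) → e^(−30r) = (1.44053 − 1)/20.09677 = 0.02192
r = −ln(0.02192)/30 = 3.82034/30

r ≈ 0.127 per month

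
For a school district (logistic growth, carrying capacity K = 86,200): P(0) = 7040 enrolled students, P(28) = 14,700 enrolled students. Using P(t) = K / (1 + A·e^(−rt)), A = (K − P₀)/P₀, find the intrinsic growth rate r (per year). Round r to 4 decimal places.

r ≈ 0.0299 per year

A = (86200 − 7040)/7040 = 11.24432
14700 = 86200/(1 + 11.24432·e^(−r·28)) → e^(−28r) = (5.86395 − 1)/11.24432 = 0.432569
r = −ln(0.432569)/28 = 0.83801/28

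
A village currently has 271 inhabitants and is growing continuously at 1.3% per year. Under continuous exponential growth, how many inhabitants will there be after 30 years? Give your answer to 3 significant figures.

P(30) = 271 · e^(0.013·30) = 271 · e^(0.39)
= 271 · 1.47698 ≈ 400.26

≈ 400 inhabitants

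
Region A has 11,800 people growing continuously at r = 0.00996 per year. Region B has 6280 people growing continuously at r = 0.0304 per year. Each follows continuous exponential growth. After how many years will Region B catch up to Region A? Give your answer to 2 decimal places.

11800·e^(0.00996t) = 6280·e^(0.0304t)
11800/6280 = e^((0.0304 − 0.00996)t) → ln(1.87898) = 0.02044·t
t = 0.63073 / 0.02044

t ≈ 30.86 years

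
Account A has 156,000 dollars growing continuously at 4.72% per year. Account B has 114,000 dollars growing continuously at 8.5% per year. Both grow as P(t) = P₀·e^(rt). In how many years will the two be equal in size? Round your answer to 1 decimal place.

156000·e^(0.0472t) = 114000·e^(0.085t)
156000/114000 = e^((0.085 − 0.0472)t) → ln(1.36842) = 0.0378·t
t = 0.31366 / 0.0378

t ≈ 8.3 years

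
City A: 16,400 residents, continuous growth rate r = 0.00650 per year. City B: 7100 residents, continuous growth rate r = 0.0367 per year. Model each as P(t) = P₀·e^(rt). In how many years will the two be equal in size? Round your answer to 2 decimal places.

16400·e^(0.0065t) = 7100·e^(0.0367t)
16400/7100 = e^((0.0367 − 0.0065)t) → ln(2.30986) = 0.0302·t
t = 0.83719 / 0.0302

t ≈ 27.72 years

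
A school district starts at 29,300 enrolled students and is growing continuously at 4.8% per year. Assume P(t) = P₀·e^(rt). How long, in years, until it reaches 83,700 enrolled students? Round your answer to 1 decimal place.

83700 = 29300 · e^(0.048·t)
t = ln(83700/29300) / 0.048 = ln(2.85666) / 0.048 = 1.04965 / 0.048

t ≈ 21.9 years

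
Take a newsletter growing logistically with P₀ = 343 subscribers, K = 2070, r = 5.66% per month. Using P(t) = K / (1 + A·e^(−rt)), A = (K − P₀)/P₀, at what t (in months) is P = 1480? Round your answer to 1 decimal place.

t ≈ 44.8 months

A = (2070 − 343)/343 = 5.03499
1480 = 2070/(1 + 5.03499·e^(−0.0566t)) → 1 + 5.03499·e^(−0.0566t) = 1.39865
e^(−0.0566t) = 0.079176 → t = ln(12.63013)/0.0566 = 2.53609/0.0566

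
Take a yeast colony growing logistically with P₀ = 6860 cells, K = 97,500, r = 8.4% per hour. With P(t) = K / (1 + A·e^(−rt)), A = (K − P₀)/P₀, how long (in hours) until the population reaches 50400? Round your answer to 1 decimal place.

A = (97500 − 6860)/6860 = 13.21283
50400 = 97500/(1 + 13.21283·e^(−0.084t)) → 1 + 13.21283·e^(−0.084t) = 1.93452
e^(−0.084t) = 0.070729 → t = ln(14.13857)/0.084 = 2.64891/0.084

t ≈ 31.5 hours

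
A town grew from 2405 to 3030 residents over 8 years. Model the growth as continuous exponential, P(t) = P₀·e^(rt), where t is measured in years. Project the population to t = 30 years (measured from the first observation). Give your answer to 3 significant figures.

≈ 5,720 residents

r = ln(3030/2405) / 8 ≈ 0.028877 per year
P(30) = 2405 · e^(0.028877·30) = 2405 · 2.37809 ≈ 5719.31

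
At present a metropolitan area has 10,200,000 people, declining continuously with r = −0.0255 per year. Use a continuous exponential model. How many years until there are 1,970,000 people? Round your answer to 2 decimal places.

t ≈ 64.48 years

1970000 = 10200000 · e^(-0.0255·t)
t = ln(1970000/10200000) / -0.0255 = ln(0.19314) / -0.0255 = -1.64435 / -0.0255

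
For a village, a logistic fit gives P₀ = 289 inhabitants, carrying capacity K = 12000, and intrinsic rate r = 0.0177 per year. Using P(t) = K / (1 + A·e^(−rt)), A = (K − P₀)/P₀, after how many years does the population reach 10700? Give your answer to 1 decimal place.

A = (12000 − 289)/289 = 40.52249
10700 = 12000/(1 + 40.52249·e^(−0.0177t)) → 1 + 40.52249·e^(−0.0177t) = 1.1215
e^(−0.0177t) = 0.002998 → t = ln(333.53127)/0.0177 = 5.80974/0.0177

t ≈ 328.2 years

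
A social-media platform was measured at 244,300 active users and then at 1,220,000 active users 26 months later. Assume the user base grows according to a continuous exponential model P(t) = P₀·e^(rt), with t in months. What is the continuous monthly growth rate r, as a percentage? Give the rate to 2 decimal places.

1220000 = 244300 · e^(r·26)
e^(26r) = 1220000/244300 = 4.99386
r = ln(4.99386) / 26 = 1.60821 / 26

r ≈ 6.19% per month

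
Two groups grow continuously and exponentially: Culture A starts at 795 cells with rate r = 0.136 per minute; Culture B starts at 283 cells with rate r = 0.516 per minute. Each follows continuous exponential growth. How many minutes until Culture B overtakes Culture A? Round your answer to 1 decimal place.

t ≈ 2.7 minutes

795·e^(0.136t) = 283·e^(0.516t)
795/283 = e^((0.516 − 0.136)t) → ln(2.80919) = 0.38·t
t = 1.0329 / 0.38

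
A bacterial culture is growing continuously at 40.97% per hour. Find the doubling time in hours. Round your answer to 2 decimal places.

doubling time ≈ 1.69 hours

doubling time = ln(2) / |r| = 0.69315 / 0.4097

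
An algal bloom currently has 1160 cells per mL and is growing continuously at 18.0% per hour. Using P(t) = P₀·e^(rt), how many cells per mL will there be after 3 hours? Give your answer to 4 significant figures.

≈ 1,991 cells per mL

P(3) = 1160 · e^(0.18·3) = 1160 · e^(0.54)
= 1160 · 1.71601 ≈ 1990.57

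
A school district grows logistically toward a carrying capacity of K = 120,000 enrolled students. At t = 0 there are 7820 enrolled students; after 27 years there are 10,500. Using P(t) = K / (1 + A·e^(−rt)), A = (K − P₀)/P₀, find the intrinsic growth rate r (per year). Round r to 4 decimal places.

A = (120000 − 7820)/7820 = 14.34527
10500 = 120000/(1 + 14.34527·e^(−r·27)) → e^(−27r) = (11.42857 − 1)/14.34527 = 0.726969
r = −ln(0.726969)/27 = 0.31887/27

r ≈ 0.0118 per year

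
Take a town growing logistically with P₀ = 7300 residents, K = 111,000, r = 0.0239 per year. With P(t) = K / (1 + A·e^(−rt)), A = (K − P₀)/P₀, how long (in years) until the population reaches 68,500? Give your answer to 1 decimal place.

A = (111000 − 7300)/7300 = 14.20548
68500 = 111000/(1 + 14.20548·e^(−0.0239t)) → 1 + 14.20548·e^(−0.0239t) = 1.62044
e^(−0.0239t) = 0.043676 → t = ln(22.89589)/0.0239 = 3.13096/0.0239

t ≈ 131.0 years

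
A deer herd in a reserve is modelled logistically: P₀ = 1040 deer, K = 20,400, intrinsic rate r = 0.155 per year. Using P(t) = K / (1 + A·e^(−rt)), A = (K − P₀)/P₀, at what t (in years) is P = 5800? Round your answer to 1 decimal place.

A = (20400 − 1040)/1040 = 18.61538
5800 = 20400/(1 + 18.61538·e^(−0.155t)) → 1 + 18.61538·e^(−0.155t) = 3.51724
e^(−0.155t) = 0.135224 → t = ln(7.39515)/0.155 = 2.00082/0.155

t ≈ 12.9 years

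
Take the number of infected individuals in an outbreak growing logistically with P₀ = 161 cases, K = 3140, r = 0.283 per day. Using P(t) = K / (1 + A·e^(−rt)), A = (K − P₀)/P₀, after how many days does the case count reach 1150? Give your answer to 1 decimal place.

A = (3140 − 161)/161 = 18.50311
1150 = 3140/(1 + 18.50311·e^(−0.283t)) → 1 + 18.50311·e^(−0.283t) = 2.73043
e^(−0.283t) = 0.093521 → t = ln(10.69275)/0.283 = 2.36957/0.283

t ≈ 8.4 days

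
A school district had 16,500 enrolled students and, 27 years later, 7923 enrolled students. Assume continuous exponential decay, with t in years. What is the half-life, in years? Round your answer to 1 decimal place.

half-life ≈ 25.5 years

r = ln(7923/16500) / 27 = ln(0.48018) / 27 ≈ -0.02717 per year
half-life = ln 2 / |r| = 0.69315 / 0.02717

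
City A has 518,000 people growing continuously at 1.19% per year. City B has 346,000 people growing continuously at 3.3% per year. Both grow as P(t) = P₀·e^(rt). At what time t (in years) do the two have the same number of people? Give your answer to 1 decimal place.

518000·e^(0.0119t) = 346000·e^(0.033t)
518000/346000 = e^((0.033 − 0.0119)t) → ln(1.49711) = 0.0211·t
t = 0.40354 / 0.0211

t ≈ 19.1 years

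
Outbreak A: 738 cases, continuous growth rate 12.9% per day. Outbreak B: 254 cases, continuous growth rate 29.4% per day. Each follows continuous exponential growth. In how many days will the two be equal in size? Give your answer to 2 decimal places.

t ≈ 6.46 days

738·e^(0.129t) = 254·e^(0.294t)
738/254 = e^((0.294 − 0.129)t) → ln(2.90551) = 0.165·t
t = 1.06661 / 0.165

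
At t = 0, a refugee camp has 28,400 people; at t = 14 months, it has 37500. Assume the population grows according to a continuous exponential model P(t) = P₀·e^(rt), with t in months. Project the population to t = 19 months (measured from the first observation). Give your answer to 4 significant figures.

r = ln(37500/28400) / 14 ≈ 0.019854 per month
P(19) = 28400 · e^(0.019854·19) = 28400 · 1.45823 ≈ 41413.6

≈ 41,410 people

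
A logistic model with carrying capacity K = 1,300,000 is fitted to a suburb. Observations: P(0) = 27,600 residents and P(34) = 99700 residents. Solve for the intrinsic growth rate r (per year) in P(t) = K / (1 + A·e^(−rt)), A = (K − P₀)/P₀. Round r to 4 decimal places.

r ≈ 0.0395 per year

A = (1300000 − 27600)/27600 = 46.10145
99700 = 1300000/(1 + 46.10145·e^(−r·34)) → e^(−34r) = (13.03912 − 1)/46.10145 = 0.261144
r = −ln(0.261144)/34 = 1.34268/34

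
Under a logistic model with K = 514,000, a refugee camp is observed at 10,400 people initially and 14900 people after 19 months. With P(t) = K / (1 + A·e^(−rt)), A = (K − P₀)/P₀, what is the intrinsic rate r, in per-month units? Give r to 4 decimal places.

A = (514000 − 10400)/10400 = 48.42308
14900 = 514000/(1 + 48.42308·e^(−r·19)) → e^(−19r) = (34.49664 − 1)/48.42308 = 0.69175
r = −ln(0.69175)/19 = 0.36853/19

r ≈ 0.0194 per month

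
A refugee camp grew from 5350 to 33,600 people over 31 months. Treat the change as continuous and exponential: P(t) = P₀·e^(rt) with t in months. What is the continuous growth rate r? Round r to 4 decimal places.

33600 = 5350 · e^(r·31)
e^(31r) = 33600/5350 = 6.28037
r = ln(6.28037) / 31 = 1.83743 / 31

r ≈ 0.0593 per month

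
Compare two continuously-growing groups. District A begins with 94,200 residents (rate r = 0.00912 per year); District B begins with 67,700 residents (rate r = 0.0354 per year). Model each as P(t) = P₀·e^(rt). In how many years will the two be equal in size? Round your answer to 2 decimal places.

t ≈ 12.57 years

94200·e^(0.00912t) = 67700·e^(0.0354t)
94200/67700 = e^((0.0354 − 0.00912)t) → ln(1.39143) = 0.02628·t
t = 0.33033 / 0.02628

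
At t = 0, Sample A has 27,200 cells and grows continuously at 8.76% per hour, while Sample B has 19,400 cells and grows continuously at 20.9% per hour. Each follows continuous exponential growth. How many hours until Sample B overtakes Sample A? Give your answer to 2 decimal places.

t ≈ 2.78 hours

27200·e^(0.0876t) = 19400·e^(0.209t)
27200/19400 = e^((0.209 − 0.0876)t) → ln(1.40206) = 0.1214·t
t = 0.33794 / 0.1214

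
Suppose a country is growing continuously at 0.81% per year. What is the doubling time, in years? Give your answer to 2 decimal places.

doubling time ≈ 85.57 years

doubling time = ln(2) / |r| = 0.69315 / 0.0081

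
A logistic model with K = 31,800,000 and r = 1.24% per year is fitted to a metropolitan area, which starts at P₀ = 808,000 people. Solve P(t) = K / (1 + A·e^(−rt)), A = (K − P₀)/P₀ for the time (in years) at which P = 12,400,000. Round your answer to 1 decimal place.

t ≈ 258.0 years

A = (31800000 − 808000)/808000 = 38.35644
12400000 = 31800000/(1 + 38.35644·e^(−0.0124t)) → 1 + 38.35644·e^(−0.0124t) = 2.56452
e^(−0.0124t) = 0.040789 → t = ln(24.51648)/0.0124 = 3.19935/0.0124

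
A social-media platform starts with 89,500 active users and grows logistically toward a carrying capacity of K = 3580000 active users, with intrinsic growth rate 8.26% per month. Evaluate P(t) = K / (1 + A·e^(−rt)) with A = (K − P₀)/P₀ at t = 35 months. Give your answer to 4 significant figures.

A = (3580000 − 89500)/89500 = 39
P(35) = 3580000 / (1 + 39·e^(−0.0826·35)) = 3580000 / (1 + 39·0.055521)
= 3580000 / 3.16531 ≈ 1131012.33

≈ 1,131,000 active users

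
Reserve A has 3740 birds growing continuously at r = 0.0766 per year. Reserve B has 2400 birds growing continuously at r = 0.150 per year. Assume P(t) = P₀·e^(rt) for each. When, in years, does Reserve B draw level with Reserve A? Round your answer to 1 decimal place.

t ≈ 6.0 years

3740·e^(0.0766t) = 2400·e^(0.15t)
3740/2400 = e^((0.15 − 0.0766)t) → ln(1.55833) = 0.0734·t
t = 0.44362 / 0.0734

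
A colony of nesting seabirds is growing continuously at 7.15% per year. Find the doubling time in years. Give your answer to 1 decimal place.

doubling time = ln(2) / |r| = 0.69315 / 0.0715

doubling time ≈ 9.7 years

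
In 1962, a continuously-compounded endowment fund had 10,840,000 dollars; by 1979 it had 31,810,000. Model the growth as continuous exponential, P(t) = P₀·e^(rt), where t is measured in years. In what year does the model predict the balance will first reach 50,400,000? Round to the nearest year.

r = ln(31810000/10840000) / 17 = 1.07654/17 ≈ 0.063326 per year
t = ln(50400000/10840000) / r = 1.53675/0.063326 ≈ 24.27 years after 1962

year 1986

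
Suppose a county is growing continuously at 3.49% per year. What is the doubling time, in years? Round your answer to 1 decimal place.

doubling time = ln(2) / |r| = 0.69315 / 0.0349

doubling time ≈ 19.9 years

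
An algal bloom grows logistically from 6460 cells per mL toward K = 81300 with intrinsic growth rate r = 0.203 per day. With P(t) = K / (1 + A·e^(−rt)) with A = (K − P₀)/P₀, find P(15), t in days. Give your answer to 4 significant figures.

≈ 52,400 cells per mL

A = (81300 − 6460)/6460 = 11.58514
P(15) = 81300 / (1 + 11.58514·e^(−0.203·15)) = 81300 / (1 + 11.58514·0.047596)
= 81300 / 1.55141 ≈ 52403.95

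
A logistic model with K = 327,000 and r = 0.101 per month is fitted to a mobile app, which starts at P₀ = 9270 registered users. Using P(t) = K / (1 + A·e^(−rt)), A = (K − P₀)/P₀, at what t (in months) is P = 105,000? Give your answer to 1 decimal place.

A = (327000 − 9270)/9270 = 34.27508
105000 = 327000/(1 + 34.27508·e^(−0.101t)) → 1 + 34.27508·e^(−0.101t) = 3.11429
e^(−0.101t) = 0.061686 → t = ln(16.21119)/0.101 = 2.7857/0.101

t ≈ 27.6 months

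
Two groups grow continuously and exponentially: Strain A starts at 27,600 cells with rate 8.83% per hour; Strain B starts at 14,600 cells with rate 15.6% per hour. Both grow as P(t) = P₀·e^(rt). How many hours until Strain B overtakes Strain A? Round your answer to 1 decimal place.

27600·e^(0.0883t) = 14600·e^(0.156t)
27600/14600 = e^((0.156 − 0.0883)t) → ln(1.89041) = 0.0677·t
t = 0.63679 / 0.0677

t ≈ 9.4 hours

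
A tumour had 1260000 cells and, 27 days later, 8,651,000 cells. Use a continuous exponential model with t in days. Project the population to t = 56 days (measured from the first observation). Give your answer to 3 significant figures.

≈ 68,500,000 cells

r = ln(8651000/1260000) / 27 ≈ 0.071354 per day
P(56) = 1260000 · e^(0.071354·56) = 1260000 · 54.37121 ≈ 68507724.59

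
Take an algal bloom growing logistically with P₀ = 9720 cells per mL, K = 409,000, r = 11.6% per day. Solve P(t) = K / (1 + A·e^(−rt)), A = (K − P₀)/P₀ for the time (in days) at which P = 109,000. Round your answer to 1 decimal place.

t ≈ 23.3 days

A = (409000 − 9720)/9720 = 41.07819
109000 = 409000/(1 + 41.07819·e^(−0.116t)) → 1 + 41.07819·e^(−0.116t) = 3.75229
e^(−0.116t) = 0.067001 → t = ln(14.92508)/0.116 = 2.70304/0.116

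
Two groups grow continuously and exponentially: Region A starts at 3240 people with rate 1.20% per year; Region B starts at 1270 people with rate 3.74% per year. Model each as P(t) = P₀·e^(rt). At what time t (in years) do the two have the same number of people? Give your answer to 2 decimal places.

t ≈ 36.87 years

3240·e^(0.012t) = 1270·e^(0.0374t)
3240/1270 = e^((0.0374 − 0.012)t) → ln(2.55118) = 0.0254·t
t = 0.93656 / 0.0254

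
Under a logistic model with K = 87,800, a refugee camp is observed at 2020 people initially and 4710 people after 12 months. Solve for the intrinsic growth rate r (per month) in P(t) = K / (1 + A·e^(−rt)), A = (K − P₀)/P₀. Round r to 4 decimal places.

A = (87800 − 2020)/2020 = 42.46535
4710 = 87800/(1 + 42.46535·e^(−r·12)) → e^(−12r) = (18.64119 − 1)/42.46535 = 0.415426
r = −ln(0.415426)/12 = 0.87845/12

r ≈ 0.0732 per month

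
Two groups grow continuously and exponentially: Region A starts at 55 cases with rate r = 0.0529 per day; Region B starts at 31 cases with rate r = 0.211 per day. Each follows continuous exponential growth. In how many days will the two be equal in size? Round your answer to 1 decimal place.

t ≈ 3.6 days

55·e^(0.0529t) = 31·e^(0.211t)
55/31 = e^((0.211 − 0.0529)t) → ln(1.77419) = 0.1581·t
t = 0.57335 / 0.1581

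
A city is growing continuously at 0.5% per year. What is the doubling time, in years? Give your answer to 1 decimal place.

doubling time ≈ 138.6 years

doubling time = ln(2) / |r| = 0.69315 / 0.005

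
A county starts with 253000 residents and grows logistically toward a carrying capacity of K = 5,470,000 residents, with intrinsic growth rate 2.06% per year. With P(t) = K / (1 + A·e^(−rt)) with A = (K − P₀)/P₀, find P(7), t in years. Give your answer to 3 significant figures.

A = (5470000 − 253000)/253000 = 20.62055
P(7) = 5470000 / (1 + 20.62055·e^(−0.0206·7)) = 5470000 / (1 + 20.62055·0.865715)
= 5470000 / 18.85151 ≈ 290162.37

≈ 290,000 residents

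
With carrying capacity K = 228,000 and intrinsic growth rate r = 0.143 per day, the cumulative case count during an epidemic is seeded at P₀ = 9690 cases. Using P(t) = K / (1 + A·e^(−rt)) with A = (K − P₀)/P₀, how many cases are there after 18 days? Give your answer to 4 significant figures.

≈ 83,900 cases

A = (228000 − 9690)/9690 = 22.52941
P(18) = 228000 / (1 + 22.52941·e^(−0.143·18)) = 228000 / (1 + 22.52941·0.07623)
= 228000 / 2.71742 ≈ 83903.19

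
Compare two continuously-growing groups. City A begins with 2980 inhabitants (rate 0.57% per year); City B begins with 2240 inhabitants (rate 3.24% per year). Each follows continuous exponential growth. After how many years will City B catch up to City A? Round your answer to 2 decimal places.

2980·e^(0.0057t) = 2240·e^(0.0324t)
2980/2240 = e^((0.0324 − 0.0057)t) → ln(1.33036) = 0.0267·t
t = 0.28545 / 0.0267

t ≈ 10.69 years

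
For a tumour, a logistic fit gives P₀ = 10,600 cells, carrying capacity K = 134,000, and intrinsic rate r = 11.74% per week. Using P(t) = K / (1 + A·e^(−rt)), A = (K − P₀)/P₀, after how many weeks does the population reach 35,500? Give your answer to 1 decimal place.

A = (134000 − 10600)/10600 = 11.64151
35500 = 134000/(1 + 11.64151·e^(−0.1174t)) → 1 + 11.64151·e^(−0.1174t) = 3.77465
e^(−0.1174t) = 0.238341 → t = ln(4.19567)/0.1174 = 1.43405/0.1174

t ≈ 12.2 weeks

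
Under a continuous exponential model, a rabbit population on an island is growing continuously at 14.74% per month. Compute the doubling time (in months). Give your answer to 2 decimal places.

doubling time ≈ 4.70 months

doubling time = ln(2) / |r| = 0.69315 / 0.1474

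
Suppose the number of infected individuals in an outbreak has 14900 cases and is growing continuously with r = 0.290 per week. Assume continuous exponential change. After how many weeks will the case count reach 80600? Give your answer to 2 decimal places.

t ≈ 5.82 weeks

80600 = 14900 · e^(0.29·t)
t = ln(80600/14900) / 0.29 = ln(5.4094) / 0.29 = 1.68814 / 0.29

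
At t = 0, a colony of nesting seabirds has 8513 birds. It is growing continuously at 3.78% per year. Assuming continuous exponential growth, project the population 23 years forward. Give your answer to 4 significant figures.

P(23) = 8513 · e^(0.0378·23) = 8513 · e^(0.8694)
= 8513 · 2.38548 ≈ 20307.58

≈ 20,310 birds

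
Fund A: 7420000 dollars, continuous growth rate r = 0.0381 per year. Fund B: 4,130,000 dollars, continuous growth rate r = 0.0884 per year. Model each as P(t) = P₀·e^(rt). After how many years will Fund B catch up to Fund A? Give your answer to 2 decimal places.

7420000·e^(0.0381t) = 4130000·e^(0.0884t)
7420000/4130000 = e^((0.0884 − 0.0381)t) → ln(1.79661) = 0.0503·t
t = 0.5859 / 0.0503

t ≈ 11.65 years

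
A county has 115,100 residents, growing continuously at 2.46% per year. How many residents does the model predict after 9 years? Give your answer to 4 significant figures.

≈ 143,600 residents

P(9) = 115100 · e^(0.0246·9) = 115100 · e^(0.2214)
= 115100 · 1.24782 ≈ 143624.37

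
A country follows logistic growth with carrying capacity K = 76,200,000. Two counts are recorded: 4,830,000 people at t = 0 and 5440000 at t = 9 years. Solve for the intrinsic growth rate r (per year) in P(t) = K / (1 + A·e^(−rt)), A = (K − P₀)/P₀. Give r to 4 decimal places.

r ≈ 0.0142 per year

A = (76200000 − 4830000)/4830000 = 14.7764
5440000 = 76200000/(1 + 14.7764·e^(−r·9)) → e^(−9r) = (14.00735 − 1)/14.7764 = 0.880279
r = −ln(0.880279)/9 = 0.12752/9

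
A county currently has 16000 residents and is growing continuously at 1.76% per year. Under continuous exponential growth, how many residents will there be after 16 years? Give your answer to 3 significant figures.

≈ 21,200 residents

P(16) = 16000 · e^(0.0176·16) = 16000 · e^(0.2816)
= 16000 · 1.32525 ≈ 21203.98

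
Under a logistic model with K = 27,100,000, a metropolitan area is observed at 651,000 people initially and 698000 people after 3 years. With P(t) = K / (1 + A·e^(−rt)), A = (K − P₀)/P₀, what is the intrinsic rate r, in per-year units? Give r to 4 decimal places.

r ≈ 0.0238 per year

A = (27100000 − 651000)/651000 = 40.62826
698000 = 27100000/(1 + 40.62826·e^(−r·3)) → e^(−3r) = (38.82521 − 1)/40.62826 = 0.931007
r = −ln(0.931007)/3 = 0.07149/3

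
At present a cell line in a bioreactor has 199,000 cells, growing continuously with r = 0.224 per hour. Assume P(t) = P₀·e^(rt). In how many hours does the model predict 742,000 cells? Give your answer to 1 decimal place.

t ≈ 5.9 hours

742000 = 199000 · e^(0.224·t)
t = ln(742000/199000) / 0.224 = ln(3.72864) / 0.224 = 1.31604 / 0.224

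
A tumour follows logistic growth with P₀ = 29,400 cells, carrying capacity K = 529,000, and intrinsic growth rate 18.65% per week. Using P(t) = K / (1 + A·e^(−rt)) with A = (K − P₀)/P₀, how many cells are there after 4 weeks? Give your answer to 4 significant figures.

≈ 58,390 cells

A = (529000 − 29400)/29400 = 16.9932
P(4) = 529000 / (1 + 16.9932·e^(−0.1865·4)) = 529000 / (1 + 16.9932·0.47426)
= 529000 / 9.05919 ≈ 58393.74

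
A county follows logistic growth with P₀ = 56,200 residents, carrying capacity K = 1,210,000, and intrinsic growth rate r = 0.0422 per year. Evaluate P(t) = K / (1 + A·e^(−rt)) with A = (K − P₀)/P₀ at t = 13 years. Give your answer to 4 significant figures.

≈ 94,080 residents

A = (1210000 − 56200)/56200 = 20.53025
P(13) = 1210000 / (1 + 20.53025·e^(−0.0422·13)) = 1210000 / (1 + 20.53025·0.577758)
= 1210000 / 12.86152 ≈ 94079.1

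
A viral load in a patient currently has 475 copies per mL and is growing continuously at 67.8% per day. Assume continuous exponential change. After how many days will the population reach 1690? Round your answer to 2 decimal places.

t ≈ 1.87 days

1690 = 475 · e^(0.678·t)
t = ln(1690/475) / 0.678 = ln(3.55789) / 0.678 = 1.26917 / 0.678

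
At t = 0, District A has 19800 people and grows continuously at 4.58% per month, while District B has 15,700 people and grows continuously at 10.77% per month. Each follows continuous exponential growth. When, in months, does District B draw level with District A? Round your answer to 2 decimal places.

19800·e^(0.0458t) = 15700·e^(0.1077t)
19800/15700 = e^((0.1077 − 0.0458)t) → ln(1.26115) = 0.0619·t
t = 0.23202 / 0.0619

t ≈ 3.75 months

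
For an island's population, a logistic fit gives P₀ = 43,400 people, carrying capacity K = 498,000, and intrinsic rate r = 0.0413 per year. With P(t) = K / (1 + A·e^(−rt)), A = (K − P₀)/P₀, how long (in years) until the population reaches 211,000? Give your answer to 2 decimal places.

A = (498000 − 43400)/43400 = 10.47465
211000 = 498000/(1 + 10.47465·e^(−0.0413t)) → 1 + 10.47465·e^(−0.0413t) = 2.36019
e^(−0.0413t) = 0.129855 → t = ln(7.70088)/0.0413 = 2.04133/0.0413

t ≈ 49.43 years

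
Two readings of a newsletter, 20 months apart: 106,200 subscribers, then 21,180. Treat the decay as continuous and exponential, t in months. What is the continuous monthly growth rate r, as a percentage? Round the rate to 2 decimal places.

21180 = 106200 · e^(r·20)
e^(20r) = 21180/106200 = 0.19944
r = ln(0.19944) / 20 = -1.61227 / 20

r ≈ -8.06% per month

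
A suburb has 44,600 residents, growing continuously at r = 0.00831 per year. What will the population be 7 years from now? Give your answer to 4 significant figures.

P(7) = 44600 · e^(0.00831·7) = 44600 · e^(0.05817)
= 44600 · 1.0599 ≈ 47271.32

≈ 47,270 residents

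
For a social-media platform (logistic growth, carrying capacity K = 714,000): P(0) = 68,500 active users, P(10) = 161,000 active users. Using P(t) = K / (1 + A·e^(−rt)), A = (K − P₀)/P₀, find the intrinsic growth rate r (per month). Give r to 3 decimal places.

A = (714000 − 68500)/68500 = 9.42336
161000 = 714000/(1 + 9.42336·e^(−r·10)) → e^(−10r) = (4.43478 − 1)/9.42336 = 0.364497
r = −ln(0.364497)/10 = 1.00924/10

r ≈ 0.101 per month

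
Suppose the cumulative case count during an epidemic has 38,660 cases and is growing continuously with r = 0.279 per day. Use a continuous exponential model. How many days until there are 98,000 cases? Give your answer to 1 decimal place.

t ≈ 3.3 days

98000 = 38660 · e^(0.279·t)
t = ln(98000/38660) / 0.279 = ln(2.53492) / 0.279 = 0.93016 / 0.279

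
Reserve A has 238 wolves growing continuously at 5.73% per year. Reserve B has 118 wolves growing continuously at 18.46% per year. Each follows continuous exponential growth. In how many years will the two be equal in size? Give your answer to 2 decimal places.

t ≈ 5.51 years

238·e^(0.0573t) = 118·e^(0.1846t)
238/118 = e^((0.1846 − 0.0573)t) → ln(2.01695) = 0.1273·t
t = 0.70159 / 0.1273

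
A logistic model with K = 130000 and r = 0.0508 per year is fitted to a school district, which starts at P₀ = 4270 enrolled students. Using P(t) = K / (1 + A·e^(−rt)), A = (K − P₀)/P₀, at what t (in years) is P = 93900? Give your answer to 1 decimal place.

t ≈ 85.4 years

A = (130000 − 4270)/4270 = 29.44496
93900 = 130000/(1 + 29.44496·e^(−0.0508t)) → 1 + 29.44496·e^(−0.0508t) = 1.38445
e^(−0.0508t) = 0.013057 → t = ln(76.58953)/0.0508 = 4.33846/0.0508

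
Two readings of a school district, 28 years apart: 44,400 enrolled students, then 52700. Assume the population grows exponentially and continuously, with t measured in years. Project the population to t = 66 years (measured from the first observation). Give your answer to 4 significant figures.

r = ln(52700/44400) / 28 ≈ 0.006121 per year
P(66) = 44400 · e^(0.006121·66) = 44400 · 1.49774 ≈ 66499.68

≈ 66,500 enrolled students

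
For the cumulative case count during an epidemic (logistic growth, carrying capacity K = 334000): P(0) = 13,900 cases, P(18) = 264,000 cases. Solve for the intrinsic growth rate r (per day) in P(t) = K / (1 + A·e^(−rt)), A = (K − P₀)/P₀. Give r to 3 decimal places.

r ≈ 0.248 per day

A = (334000 − 13900)/13900 = 23.02878
264000 = 334000/(1 + 23.02878·e^(−r·18)) → e^(−18r) = (1.26515 − 1)/23.02878 = 0.011514
r = −ln(0.011514)/18 = 4.4642/18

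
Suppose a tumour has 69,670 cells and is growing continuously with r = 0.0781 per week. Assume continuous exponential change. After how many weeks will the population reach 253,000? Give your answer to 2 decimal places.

t ≈ 16.51 weeks

253000 = 69670 · e^(0.0781·t)
t = ln(253000/69670) / 0.0781 = ln(3.63141) / 0.0781 = 1.28962 / 0.0781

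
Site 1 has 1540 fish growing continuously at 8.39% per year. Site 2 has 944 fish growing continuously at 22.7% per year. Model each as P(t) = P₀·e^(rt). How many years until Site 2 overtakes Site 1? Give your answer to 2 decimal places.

1540·e^(0.0839t) = 944·e^(0.227t)
1540/944 = e^((0.227 − 0.0839)t) → ln(1.63136) = 0.1431·t
t = 0.48941 / 0.1431

t ≈ 3.42 years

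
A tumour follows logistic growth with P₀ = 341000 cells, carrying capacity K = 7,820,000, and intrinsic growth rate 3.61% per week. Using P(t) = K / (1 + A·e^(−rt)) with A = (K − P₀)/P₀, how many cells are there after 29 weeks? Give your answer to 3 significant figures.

≈ 899,000 cells

A = (7820000 − 341000)/341000 = 21.93255
P(29) = 7820000 / (1 + 21.93255·e^(−0.0361·29)) = 7820000 / (1 + 21.93255·0.351024)
= 7820000 / 8.69886 ≈ 898968.67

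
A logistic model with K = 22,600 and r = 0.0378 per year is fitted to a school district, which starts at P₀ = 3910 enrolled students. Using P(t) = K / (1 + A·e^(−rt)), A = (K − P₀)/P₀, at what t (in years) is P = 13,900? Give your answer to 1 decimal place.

A = (22600 − 3910)/3910 = 4.78005
13900 = 22600/(1 + 4.78005·e^(−0.0378t)) → 1 + 4.78005·e^(−0.0378t) = 1.6259
e^(−0.0378t) = 0.13094 → t = ln(7.63709)/0.0378 = 2.03302/0.0378

t ≈ 53.8 years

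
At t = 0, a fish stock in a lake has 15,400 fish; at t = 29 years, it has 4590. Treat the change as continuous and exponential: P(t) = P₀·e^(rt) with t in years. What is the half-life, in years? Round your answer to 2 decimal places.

half-life ≈ 16.61 years

r = ln(4590/15400) / 29 = ln(0.29805) / 29 ≈ -0.041741 per year
half-life = ln 2 / |r| = 0.69315 / 0.041741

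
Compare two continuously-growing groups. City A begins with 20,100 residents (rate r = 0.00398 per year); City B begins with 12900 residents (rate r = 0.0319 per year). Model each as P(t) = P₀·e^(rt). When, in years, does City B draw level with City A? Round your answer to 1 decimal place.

20100·e^(0.00398t) = 12900·e^(0.0319t)
20100/12900 = e^((0.0319 − 0.00398)t) → ln(1.55814) = 0.02792·t
t = 0.44349 / 0.02792

t ≈ 15.9 years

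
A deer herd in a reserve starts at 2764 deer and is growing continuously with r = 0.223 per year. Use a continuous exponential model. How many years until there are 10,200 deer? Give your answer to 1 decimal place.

t ≈ 5.9 years

10200 = 2764 · e^(0.223·t)
t = ln(10200/2764) / 0.223 = ln(3.6903) / 0.223 = 1.30571 / 0.223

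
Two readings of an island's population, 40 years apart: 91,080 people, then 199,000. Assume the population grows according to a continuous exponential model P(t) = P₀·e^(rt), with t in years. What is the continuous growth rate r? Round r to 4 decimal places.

r ≈ 0.0195 per year

199000 = 91080 · e^(r·40)
e^(40r) = 199000/91080 = 2.18489
r = ln(2.18489) / 40 = 0.78157 / 40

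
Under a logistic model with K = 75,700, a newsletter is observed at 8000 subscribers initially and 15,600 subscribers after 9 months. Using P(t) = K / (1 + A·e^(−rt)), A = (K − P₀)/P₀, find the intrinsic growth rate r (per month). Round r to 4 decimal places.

A = (75700 − 8000)/8000 = 8.4625
15600 = 75700/(1 + 8.4625·e^(−r·9)) → e^(−9r) = (4.85256 − 1)/8.4625 = 0.455251
r = −ln(0.455251)/9 = 0.78691/9

r ≈ 0.0874 per month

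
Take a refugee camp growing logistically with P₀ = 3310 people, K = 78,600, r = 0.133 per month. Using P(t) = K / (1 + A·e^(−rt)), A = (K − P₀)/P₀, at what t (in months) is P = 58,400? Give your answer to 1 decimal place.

A = (78600 − 3310)/3310 = 22.74622
58400 = 78600/(1 + 22.74622·e^(−0.133t)) → 1 + 22.74622·e^(−0.133t) = 1.34589
e^(−0.133t) = 0.015206 → t = ln(65.76136)/0.133 = 4.18603/0.133

t ≈ 31.5 months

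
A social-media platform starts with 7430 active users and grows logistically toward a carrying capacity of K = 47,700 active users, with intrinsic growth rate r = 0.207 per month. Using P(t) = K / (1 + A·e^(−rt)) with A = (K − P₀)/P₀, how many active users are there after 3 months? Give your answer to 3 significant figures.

A = (47700 − 7430)/7430 = 5.41992
P(3) = 47700 / (1 + 5.41992·e^(−0.207·3)) = 47700 / (1 + 5.41992·0.537407)
= 47700 / 3.9127 ≈ 12191.07

≈ 12,200 active users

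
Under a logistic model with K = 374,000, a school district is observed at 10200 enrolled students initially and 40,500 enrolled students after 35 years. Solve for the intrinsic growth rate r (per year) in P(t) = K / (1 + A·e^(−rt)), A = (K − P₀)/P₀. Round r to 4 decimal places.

r ≈ 0.0419 per year

A = (374000 − 10200)/10200 = 35.66667
40500 = 374000/(1 + 35.66667·e^(−r·35)) → e^(−35r) = (9.23457 − 1)/35.66667 = 0.230876
r = −ln(0.230876)/35 = 1.46588/35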